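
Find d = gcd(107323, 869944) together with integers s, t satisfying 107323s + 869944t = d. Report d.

1

Repeated division:
869944 = 8·107323 + 11360
107323 = 9·11360 + 5083
11360 = 2·5083 + 1194
5083 = 4·1194 + 307
1194 = 3·307 + 273
307 = 1·273 + 34
273 = 8·34 + 1
34 = 34·1 + 0
gcd(107323, 869944) = 1.
Back-substituting:
1 = 273 − 8·34
1 = −8·307 + 9·273
1 = 9·1194 − 35·307
1 = −35·5083 + 149·1194
1 = 149·11360 − 333·5083
1 = −333·107323 + 3146·11360
1 = 3146·869944 − 25501·107323
So 1 = (3146)·869944 + (-25501)·107323.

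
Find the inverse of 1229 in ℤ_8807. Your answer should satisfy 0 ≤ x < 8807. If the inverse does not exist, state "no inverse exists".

Apply the Euclidean algorithm to 8807 and 1229:
8807 = 7×1229 + 204
1229 = 6×204 + 5
204 = 40×5 + 4
5 = 1×4 + 1
4 = 4×1 + 0
Since gcd(1229, 8807) = 1, back-substitute to write 1 as a combination:
1 = 5 − 4
1 = −204 + 41·5
1 = 41·1229 − 247·204
1 = −247·8807 + 1770·1229
So 1229·1770 ≡ 1 (mod 8807).

1770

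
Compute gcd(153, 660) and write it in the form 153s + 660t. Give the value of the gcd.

Apply Euclid's algorithm to 660 and 153:
660 = 4·153 + 48
153 = 3·48 + 9
48 = 5·9 + 3
9 = 3·3 + 0
gcd(153, 660) = 3.
Back-substituting:
3 = 48 − 5·9
3 = −5·153 + 16·48
3 = 16·660 − 69·153
So 3 = (16)·660 + (-69)·153.

3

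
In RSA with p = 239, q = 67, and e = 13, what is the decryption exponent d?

3625

φ(n) = (p−1)(q−1) = 238·66 = 15708.
Need d with 13·d ≡ 1 (mod 15708). Apply the extended Euclidean algorithm:
15708 = 1208×13 + 4
13 = 3×4 + 1
4 = 4×1 + 0
Back-substitute:
1 = 13 − 3·4
1 = −3·15708 + 3625·13
So 13·3625 ≡ 1 (mod 15708), hence d = 3625.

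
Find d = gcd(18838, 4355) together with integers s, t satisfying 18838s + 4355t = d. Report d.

1

Repeated division:
18838 = 4·4355 + 1418
4355 = 3·1418 + 101
1418 = 14·101 + 4
101 = 25·4 + 1
4 = 4·1 + 0
gcd(18838, 4355) = 1.
Back-substituting:
1 = 101 − 25·4
1 = −25·1418 + 351·101
1 = 351·4355 − 1078·1418
1 = −1078·18838 + 4663·4355
So 1 = (-1078)·18838 + (4663)·4355.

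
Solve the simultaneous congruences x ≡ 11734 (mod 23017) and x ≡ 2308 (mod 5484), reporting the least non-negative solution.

15341056

Write x = 11734 + 23017·k. Then 23017·k ≡ 2308 − 11734 ≡ 1542 (mod 5484).
Need 23017⁻¹ mod 5484. Extended Euclid on (5484, 1081):
5484 = 5×1081 + 79
1081 = 13×79 + 54
79 = 1×54 + 25
54 = 2×25 + 4
25 = 6×4 + 1
4 = 4×1 + 0
Back-substitute:
1 = 25 − 6·4
1 = −6·54 + 13·25
1 = 13·79 − 19·54
1 = −19·1081 + 260·79
1 = 260·5484 − 1319·1081
23017⁻¹ ≡ 4165 (mod 5484), so k ≡ 4165·1542 ≡ 666 (mod 5484).
x = 11734 + 23017·666 = 15341056.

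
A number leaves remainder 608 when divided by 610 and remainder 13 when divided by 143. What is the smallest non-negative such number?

Write x = 608 + 610·k. Then 610·k ≡ 13 − 608 ≡ 120 (mod 143).
Need 610⁻¹ mod 143. Extended Euclid on (143, 38):
143 = 3*38 + 29
38 = 1*29 + 9
29 = 3*9 + 2
9 = 4*2 + 1
2 = 2*1 + 0
Back-substitute:
1 = 9 − 4·2
1 = −4·29 + 13·9
1 = 13·38 − 17·29
1 = −17·143 + 64·38
610⁻¹ ≡ 64 (mod 143), so k ≡ 64·120 ≡ 101 (mod 143).
x = 608 + 610·101 = 62218.

62218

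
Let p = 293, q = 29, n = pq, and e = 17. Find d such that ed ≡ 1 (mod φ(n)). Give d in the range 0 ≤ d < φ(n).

481

φ(n) = (p−1)(q−1) = 292·28 = 8176.
Need d with 17·d ≡ 1 (mod 8176). Apply the extended Euclidean algorithm:
8176 = 480×17 + 16
17 = 1×16 + 1
16 = 16×1 + 0
Back-substitute:
1 = 17 − 16
1 = −8176 + 481·17
So 17·481 ≡ 1 (mod 8176), hence d = 481.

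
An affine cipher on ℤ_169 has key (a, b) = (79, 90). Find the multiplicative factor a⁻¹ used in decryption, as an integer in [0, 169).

92

Run Euclid on (169, 79):
169 = 2·79 + 11
79 = 7·11 + 2
11 = 5·2 + 1
2 = 2·1 + 0
Since gcd(79, 169) = 1, back-substitute to write 1 as a combination:
1 = 11 − 5·2
1 = −5·79 + 36·11
1 = 36·169 − 77·79
So 79·(-77) ≡ 1 (mod 169), and -77 ≡ 92 (mod 169).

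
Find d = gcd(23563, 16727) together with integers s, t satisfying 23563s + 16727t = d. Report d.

Euclidean algorithm:
23563 = 1·16727 + 6836
16727 = 2·6836 + 3055
6836 = 2·3055 + 726
3055 = 4·726 + 151
726 = 4·151 + 122
151 = 1·122 + 29
122 = 4·29 + 6
29 = 4·6 + 5
6 = 1·5 + 1
5 = 5·1 + 0
gcd(23563, 16727) = 1.
Working backward:
1 = 6 − 5
1 = −29 + 5·6
1 = 5·122 − 21·29
1 = −21·151 + 26·122
1 = 26·726 − 125·151
1 = −125·3055 + 526·726
1 = 526·6836 − 1177·3055
1 = −1177·16727 + 2880·6836
1 = 2880·23563 − 4057·16727
So 1 = (2880)·23563 + (-4057)·16727.

1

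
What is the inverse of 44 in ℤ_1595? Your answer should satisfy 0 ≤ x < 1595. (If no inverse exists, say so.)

Euclidean algorithm on 1595, 44:
1595 = 36*44 + 11
44 = 4*11 + 0
The gcd is 11, not 1, hence no inverse exists.

no inverse exists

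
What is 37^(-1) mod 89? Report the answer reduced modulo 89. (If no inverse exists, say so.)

77

Run Euclid on (89, 37):
89 = 2·37 + 15
37 = 2·15 + 7
15 = 2·7 + 1
7 = 7·1 + 0
gcd = 1, so the inverse exists. Back-substitute:
1 = 15 − 2·7
1 = −2·37 + 5·15
1 = 5·89 − 12·37
Hence 37⁻¹ ≡ -12 ≡ 77 (mod 89).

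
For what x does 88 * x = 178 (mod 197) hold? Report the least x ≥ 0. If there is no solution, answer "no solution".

105

First find gcd(88, 197):
197 = 2×88 + 21
88 = 4×21 + 4
21 = 5×4 + 1
4 = 4×1 + 0
gcd = 1, so a unique solution mod 197 exists.
Back-substitute for the Bézout coefficients:
1 = 21 − 5·4
1 = −5·88 + 21·21
1 = 21·197 − 47·88
So 88·(-47) ≡ 1 (mod 197), giving 88⁻¹ ≡ 150.
x ≡ 88⁻¹·178 ≡ 150·178 ≡ 105 (mod 197).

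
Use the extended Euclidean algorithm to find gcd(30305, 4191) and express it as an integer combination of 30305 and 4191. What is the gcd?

Repeated division:
30305 = 7×4191 + 968
4191 = 4×968 + 319
968 = 3×319 + 11
319 = 29×11 + 0
gcd(30305, 4191) = 11.
Back-substituting:
11 = 968 − 3·319
11 = −3·4191 + 13·968
11 = 13·30305 − 94·4191
So 11 = (13)·30305 + (-94)·4191.

11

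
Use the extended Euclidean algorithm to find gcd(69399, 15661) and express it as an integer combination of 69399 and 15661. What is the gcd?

1

Repeated division:
69399 = 4×15661 + 6755
15661 = 2×6755 + 2151
6755 = 3×2151 + 302
2151 = 7×302 + 37
302 = 8×37 + 6
37 = 6×6 + 1
6 = 6×1 + 0
gcd(69399, 15661) = 1.
Express as a combination:
1 = 37 − 6·6
1 = −6·302 + 49·37
1 = 49·2151 − 349·302
1 = −349·6755 + 1096·2151
1 = 1096·15661 − 2541·6755
1 = −2541·69399 + 11260·15661
So 1 = (-2541)·69399 + (11260)·15661.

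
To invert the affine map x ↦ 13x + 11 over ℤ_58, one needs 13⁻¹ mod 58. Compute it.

9

gcd(58, 13) by repeated division:
58 = 4×13 + 6
13 = 2×6 + 1
6 = 6×1 + 0
The gcd is 1. Working backward:
1 = 13 − 2·6
1 = −2·58 + 9·13
So 13·9 ≡ 1 (mod 58).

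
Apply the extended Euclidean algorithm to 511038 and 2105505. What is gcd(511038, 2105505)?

9

Repeated division:
2105505 = 4*511038 + 61353
511038 = 8*61353 + 20214
61353 = 3*20214 + 711
20214 = 28*711 + 306
711 = 2*306 + 99
306 = 3*99 + 9
99 = 11*9 + 0
gcd(511038, 2105505) = 9.
Express as a combination:
9 = 306 − 3·99
9 = −3·711 + 7·306
9 = 7·20214 − 199·711
9 = −199·61353 + 604·20214
9 = 604·511038 − 5031·61353
9 = −5031·2105505 + 20728·511038
So 9 = (-5031)·2105505 + (20728)·511038.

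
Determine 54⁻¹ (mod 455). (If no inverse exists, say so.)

59

Extended Euclidean algorithm:
455 = 8·54 + 23
54 = 2·23 + 8
23 = 2·8 + 7
8 = 1·7 + 1
7 = 7·1 + 0
The gcd is 1. Working backward:
1 = 8 − 7
1 = −23 + 3·8
1 = 3·54 − 7·23
1 = −7·455 + 59·54
So 54·59 ≡ 1 (mod 455).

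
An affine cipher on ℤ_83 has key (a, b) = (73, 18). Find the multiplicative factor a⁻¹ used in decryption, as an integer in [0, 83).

58

Apply the Euclidean algorithm to 83 and 73:
83 = 1*73 + 10
73 = 7*10 + 3
10 = 3*3 + 1
3 = 3*1 + 0
Since gcd(73, 83) = 1, back-substitute to write 1 as a combination:
1 = 10 − 3·3
1 = −3·73 + 22·10
1 = 22·83 − 25·73
Thus 73·(-25) ≡ 1 (mod 83); reducing, -25 mod 83 = 58.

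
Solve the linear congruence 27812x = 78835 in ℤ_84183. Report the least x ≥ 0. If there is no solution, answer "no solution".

72935

First find gcd(27812, 84183):
84183 = 3×27812 + 747
27812 = 37×747 + 173
747 = 4×173 + 55
173 = 3×55 + 8
55 = 6×8 + 7
8 = 1×7 + 1
7 = 7×1 + 0
gcd = 1, so a unique solution mod 84183 exists.
Back-substitute for the Bézout coefficients:
1 = 8 − 7
1 = −55 + 7·8
1 = 7·173 − 22·55
1 = −22·747 + 95·173
1 = 95·27812 − 3537·747
1 = −3537·84183 + 10706·27812
So 27812·(10706) ≡ 1 (mod 84183), giving 27812⁻¹ ≡ 10706.
x ≡ 27812⁻¹·78835 ≡ 10706·78835 ≡ 72935 (mod 84183).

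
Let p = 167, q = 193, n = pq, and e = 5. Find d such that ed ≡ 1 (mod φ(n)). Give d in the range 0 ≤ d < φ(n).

12749

φ(n) = (p−1)(q−1) = 166·192 = 31872.
Need d with 5·d ≡ 1 (mod 31872). Apply the extended Euclidean algorithm:
31872 = 6374*5 + 2
5 = 2*2 + 1
2 = 2*1 + 0
Back-substitute:
1 = 5 − 2·2
1 = −2·31872 + 12749·5
So 5·12749 ≡ 1 (mod 31872), hence d = 12749.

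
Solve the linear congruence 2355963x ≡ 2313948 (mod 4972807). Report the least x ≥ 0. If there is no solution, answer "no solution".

First find gcd(2355963, 4972807):
4972807 = 2*2355963 + 260881
2355963 = 9*260881 + 8034
260881 = 32*8034 + 3793
8034 = 2*3793 + 448
3793 = 8*448 + 209
448 = 2*209 + 30
209 = 6*30 + 29
30 = 1*29 + 1
29 = 29*1 + 0
gcd = 1, so a unique solution mod 4972807 exists.
Back-substitute for the Bézout coefficients:
1 = 30 − 29
1 = −209 + 7·30
1 = 7·448 − 15·209
1 = −15·3793 + 127·448
1 = 127·8034 − 269·3793
1 = −269·260881 + 8735·8034
1 = 8735·2355963 − 78884·260881
1 = −78884·4972807 + 166503·2355963
So 2355963·(166503) ≡ 1 (mod 4972807), giving 2355963⁻¹ ≡ 166503.
x ≡ 2355963⁻¹·2313948 ≡ 166503·2313948 ≡ 1115905 (mod 4972807).

1115905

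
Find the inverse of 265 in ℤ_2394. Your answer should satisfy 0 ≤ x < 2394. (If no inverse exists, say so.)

Run Euclid on (2394, 265):
2394 = 9*265 + 9
265 = 29*9 + 4
9 = 2*4 + 1
4 = 4*1 + 0
The gcd is 1. Working backward:
1 = 9 − 2·4
1 = −2·265 + 59·9
1 = 59·2394 − 533·265
Hence 265⁻¹ ≡ -533 ≡ 1861 (mod 2394).

1861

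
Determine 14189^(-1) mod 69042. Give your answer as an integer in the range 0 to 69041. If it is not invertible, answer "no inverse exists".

35555

Apply the Euclidean algorithm to 69042 and 14189:
69042 = 4×14189 + 12286
14189 = 1×12286 + 1903
12286 = 6×1903 + 868
1903 = 2×868 + 167
868 = 5×167 + 33
167 = 5×33 + 2
33 = 16×2 + 1
2 = 2×1 + 0
gcd = 1, so the inverse exists. Back-substitute:
1 = 33 − 16·2
1 = −16·167 + 81·33
1 = 81·868 − 421·167
1 = −421·1903 + 923·868
1 = 923·12286 − 5959·1903
1 = −5959·14189 + 6882·12286
1 = 6882·69042 − 33487·14189
So 14189·(-33487) ≡ 1 (mod 69042), and -33487 ≡ 35555 (mod 69042).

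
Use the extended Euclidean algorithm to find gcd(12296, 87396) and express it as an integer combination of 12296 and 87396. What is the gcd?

Euclidean algorithm:
87396 = 7·12296 + 1324
12296 = 9·1324 + 380
1324 = 3·380 + 184
380 = 2·184 + 12
184 = 15·12 + 4
12 = 3·4 + 0
gcd(12296, 87396) = 4.
Working backward:
4 = 184 − 15·12
4 = −15·380 + 31·184
4 = 31·1324 − 108·380
4 = −108·12296 + 1003·1324
4 = 1003·87396 − 7129·12296
So 4 = (1003)·87396 + (-7129)·12296.

4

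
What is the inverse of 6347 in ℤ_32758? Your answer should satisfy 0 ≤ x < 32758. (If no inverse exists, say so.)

no inverse exists

Euclidean algorithm on 32758, 6347:
32758 = 5×6347 + 1023
6347 = 6×1023 + 209
1023 = 4×209 + 187
209 = 1×187 + 22
187 = 8×22 + 11
22 = 2×11 + 0
gcd(6347, 32758) = 11 ≠ 1, so 6347 has no multiplicative inverse modulo 32758.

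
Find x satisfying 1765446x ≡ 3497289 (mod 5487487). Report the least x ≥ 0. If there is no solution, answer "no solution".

First find gcd(1765446, 5487487):
5487487 = 3*1765446 + 191149
1765446 = 9*191149 + 45105
191149 = 4*45105 + 10729
45105 = 4*10729 + 2189
10729 = 4*2189 + 1973
2189 = 1*1973 + 216
1973 = 9*216 + 29
216 = 7*29 + 13
29 = 2*13 + 3
13 = 4*3 + 1
3 = 3*1 + 0
gcd = 1, so a unique solution mod 5487487 exists.
Back-substitute for the Bézout coefficients:
1 = 13 − 4·3
1 = −4·29 + 9·13
1 = 9·216 − 67·29
1 = −67·1973 + 612·216
1 = 612·2189 − 679·1973
1 = −679·10729 + 3328·2189
1 = 3328·45105 − 13991·10729
1 = −13991·191149 + 59292·45105
1 = 59292·1765446 − 547619·191149
1 = −547619·5487487 + 1702149·1765446
So 1765446·(1702149) ≡ 1 (mod 5487487), giving 1765446⁻¹ ≡ 1702149.
x ≡ 1765446⁻¹·3497289 ≡ 1702149·3497289 ≡ 4251643 (mod 5487487).

4251643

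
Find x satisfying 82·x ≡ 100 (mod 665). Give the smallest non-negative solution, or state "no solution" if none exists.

650

First find gcd(82, 665):
665 = 8×82 + 9
82 = 9×9 + 1
9 = 9×1 + 0
gcd = 1, so a unique solution mod 665 exists.
Back-substitute for the Bézout coefficients:
1 = 82 − 9·9
1 = −9·665 + 73·82
So 82·(73) ≡ 1 (mod 665), giving 82⁻¹ ≡ 73.
x ≡ 82⁻¹·100 ≡ 73·100 ≡ 650 (mod 665).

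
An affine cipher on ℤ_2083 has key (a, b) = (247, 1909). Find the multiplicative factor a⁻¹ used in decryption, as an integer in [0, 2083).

Apply the Euclidean algorithm to 2083 and 247:
2083 = 8*247 + 107
247 = 2*107 + 33
107 = 3*33 + 8
33 = 4*8 + 1
8 = 8*1 + 0
Since gcd(247, 2083) = 1, back-substitute to write 1 as a combination:
1 = 33 − 4·8
1 = −4·107 + 13·33
1 = 13·247 − 30·107
1 = −30·2083 + 253·247
So 247·253 ≡ 1 (mod 2083).

253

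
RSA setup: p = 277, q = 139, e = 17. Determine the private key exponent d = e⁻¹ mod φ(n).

4481

φ(n) = (p−1)(q−1) = 276·138 = 38088.
Need d with 17·d ≡ 1 (mod 38088). Apply the extended Euclidean algorithm:
38088 = 2240×17 + 8
17 = 2×8 + 1
8 = 8×1 + 0
Back-substitute:
1 = 17 − 2·8
1 = −2·38088 + 4481·17
So 17·4481 ≡ 1 (mod 38088), hence d = 4481.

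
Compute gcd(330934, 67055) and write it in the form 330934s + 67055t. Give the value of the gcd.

Repeated division:
330934 = 4×67055 + 62714
67055 = 1×62714 + 4341
62714 = 14×4341 + 1940
4341 = 2×1940 + 461
1940 = 4×461 + 96
461 = 4×96 + 77
96 = 1×77 + 19
77 = 4×19 + 1
19 = 19×1 + 0
gcd(330934, 67055) = 1.
Working backward:
1 = 77 − 4·19
1 = −4·96 + 5·77
1 = 5·461 − 24·96
1 = −24·1940 + 101·461
1 = 101·4341 − 226·1940
1 = −226·62714 + 3265·4341
1 = 3265·67055 − 3491·62714
1 = −3491·330934 + 17229·67055
So 1 = (-3491)·330934 + (17229)·67055.

1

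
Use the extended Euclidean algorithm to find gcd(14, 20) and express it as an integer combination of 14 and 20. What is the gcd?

Repeated division:
20 = 1*14 + 6
14 = 2*6 + 2
6 = 3*2 + 0
gcd(14, 20) = 2.
Express as a combination:
2 = 14 − 2·6
2 = −2·20 + 3·14
So 2 = (-2)·20 + (3)·14.

2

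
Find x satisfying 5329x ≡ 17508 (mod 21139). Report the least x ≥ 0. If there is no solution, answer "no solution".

8278

First find gcd(5329, 21139):
21139 = 3×5329 + 5152
5329 = 1×5152 + 177
5152 = 29×177 + 19
177 = 9×19 + 6
19 = 3×6 + 1
6 = 6×1 + 0
gcd = 1, so a unique solution mod 21139 exists.
Back-substitute for the Bézout coefficients:
1 = 19 − 3·6
1 = −3·177 + 28·19
1 = 28·5152 − 815·177
1 = −815·5329 + 843·5152
1 = 843·21139 − 3344·5329
So 5329·(-3344) ≡ 1 (mod 21139), giving 5329⁻¹ ≡ 17795.
x ≡ 5329⁻¹·17508 ≡ 17795·17508 ≡ 8278 (mod 21139).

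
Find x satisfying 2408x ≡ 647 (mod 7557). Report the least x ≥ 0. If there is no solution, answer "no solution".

First find gcd(2408, 7557):
7557 = 3·2408 + 333
2408 = 7·333 + 77
333 = 4·77 + 25
77 = 3·25 + 2
25 = 12·2 + 1
2 = 2·1 + 0
gcd = 1, so a unique solution mod 7557 exists.
Back-substitute for the Bézout coefficients:
1 = 25 − 12·2
1 = −12·77 + 37·25
1 = 37·333 − 160·77
1 = −160·2408 + 1157·333
1 = 1157·7557 − 3631·2408
So 2408·(-3631) ≡ 1 (mod 7557), giving 2408⁻¹ ≡ 3926.
x ≡ 2408⁻¹·647 ≡ 3926·647 ≡ 970 (mod 7557).

970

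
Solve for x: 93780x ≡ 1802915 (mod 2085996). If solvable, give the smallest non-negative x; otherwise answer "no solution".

gcd(93780, 2085996):
2085996 = 22·93780 + 22836
93780 = 4·22836 + 2436
22836 = 9·2436 + 912
2436 = 2·912 + 612
912 = 1·612 + 300
612 = 2·300 + 12
300 = 25·12 + 0
gcd = 12, but 12 ∤ 1802915, so the congruence has no solution.

no solution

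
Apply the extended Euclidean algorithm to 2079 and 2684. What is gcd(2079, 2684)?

11

Euclidean algorithm:
2684 = 1*2079 + 605
2079 = 3*605 + 264
605 = 2*264 + 77
264 = 3*77 + 33
77 = 2*33 + 11
33 = 3*11 + 0
gcd(2079, 2684) = 11.
Working backward:
11 = 77 − 2·33
11 = −2·264 + 7·77
11 = 7·605 − 16·264
11 = −16·2079 + 55·605
11 = 55·2684 − 71·2079
So 11 = (55)·2684 + (-71)·2079.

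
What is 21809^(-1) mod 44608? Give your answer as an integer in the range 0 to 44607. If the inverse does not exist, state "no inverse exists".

10769

Extended Euclidean algorithm:
44608 = 2·21809 + 990
21809 = 22·990 + 29
990 = 34·29 + 4
29 = 7·4 + 1
4 = 4·1 + 0
gcd = 1, so the inverse exists. Back-substitute:
1 = 29 − 7·4
1 = −7·990 + 239·29
1 = 239·21809 − 5265·990
1 = −5265·44608 + 10769·21809
So 21809·10769 ≡ 1 (mod 44608).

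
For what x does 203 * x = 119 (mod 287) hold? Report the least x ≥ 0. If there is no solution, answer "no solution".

2

First find gcd(203, 287):
287 = 1×203 + 84
203 = 2×84 + 35
84 = 2×35 + 14
35 = 2×14 + 7
14 = 2×7 + 0
gcd = 7 and 7 | 119, so solutions exist. Divide through by 7: 29x ≡ 17 (mod 41).
Now find 29⁻¹ mod 41:
41 = 1·29 + 12
29 = 2·12 + 5
12 = 2·5 + 2
5 = 2·2 + 1
2 = 2·1 + 0
Back-substitute:
1 = 5 − 2·2
1 = −2·12 + 5·5
1 = 5·29 − 12·12
1 = −12·41 + 17·29
So 29⁻¹ ≡ 17 (mod 41).
Then x ≡ 17·17 ≡ 2 (mod 41); the smallest non-negative solution is x = 2.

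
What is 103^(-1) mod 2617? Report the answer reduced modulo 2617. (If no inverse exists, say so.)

1931

Apply the Euclidean algorithm to 2617 and 103:
2617 = 25*103 + 42
103 = 2*42 + 19
42 = 2*19 + 4
19 = 4*4 + 3
4 = 1*3 + 1
3 = 3*1 + 0
Since gcd(103, 2617) = 1, back-substitute to write 1 as a combination:
1 = 4 − 3
1 = −19 + 5·4
1 = 5·42 − 11·19
1 = −11·103 + 27·42
1 = 27·2617 − 686·103
Hence 103⁻¹ ≡ -686 ≡ 1931 (mod 2617).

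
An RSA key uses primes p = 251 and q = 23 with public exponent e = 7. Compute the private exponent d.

φ(n) = (p−1)(q−1) = 250·22 = 5500.
Need d with 7·d ≡ 1 (mod 5500). Apply the extended Euclidean algorithm:
5500 = 785·7 + 5
7 = 1·5 + 2
5 = 2·2 + 1
2 = 2·1 + 0
Back-substitute:
1 = 5 − 2·2
1 = −2·7 + 3·5
1 = 3·5500 − 2357·7
So 7·(-2357) ≡ 1 (mod 5500), hence d ≡ -2357 ≡ 3143 (mod 5500).

3143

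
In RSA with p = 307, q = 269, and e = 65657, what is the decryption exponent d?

11345

φ(n) = (p−1)(q−1) = 306·268 = 82008.
Need d with 65657·d ≡ 1 (mod 82008). Apply the extended Euclidean algorithm:
82008 = 1×65657 + 16351
65657 = 4×16351 + 253
16351 = 64×253 + 159
253 = 1×159 + 94
159 = 1×94 + 65
94 = 1×65 + 29
65 = 2×29 + 7
29 = 4×7 + 1
7 = 7×1 + 0
Back-substitute:
1 = 29 − 4·7
1 = −4·65 + 9·29
1 = 9·94 − 13·65
1 = −13·159 + 22·94
1 = 22·253 − 35·159
1 = −35·16351 + 2262·253
1 = 2262·65657 − 9083·16351
1 = −9083·82008 + 11345·65657
So 65657·11345 ≡ 1 (mod 82008), hence d = 11345.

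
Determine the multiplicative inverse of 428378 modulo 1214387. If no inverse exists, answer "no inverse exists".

Apply the Euclidean algorithm to 1214387 and 428378:
1214387 = 2×428378 + 357631
428378 = 1×357631 + 70747
357631 = 5×70747 + 3896
70747 = 18×3896 + 619
3896 = 6×619 + 182
619 = 3×182 + 73
182 = 2×73 + 36
73 = 2×36 + 1
36 = 36×1 + 0
gcd = 1, so the inverse exists. Back-substitute:
1 = 73 − 2·36
1 = −2·182 + 5·73
1 = 5·619 − 17·182
1 = −17·3896 + 107·619
1 = 107·70747 − 1943·3896
1 = −1943·357631 + 9822·70747
1 = 9822·428378 − 11765·357631
1 = −11765·1214387 + 33352·428378
So 428378·33352 ≡ 1 (mod 1214387).

33352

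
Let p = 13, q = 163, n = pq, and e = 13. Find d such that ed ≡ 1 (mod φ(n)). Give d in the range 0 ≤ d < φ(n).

1645

φ(n) = (p−1)(q−1) = 12·162 = 1944.
Need d with 13·d ≡ 1 (mod 1944). Apply the extended Euclidean algorithm:
1944 = 149·13 + 7
13 = 1·7 + 6
7 = 1·6 + 1
6 = 6·1 + 0
Back-substitute:
1 = 7 − 6
1 = −13 + 2·7
1 = 2·1944 − 299·13
So 13·(-299) ≡ 1 (mod 1944), hence d ≡ -299 ≡ 1645 (mod 1944).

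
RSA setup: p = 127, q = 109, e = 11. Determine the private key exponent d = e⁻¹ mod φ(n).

12371

φ(n) = (p−1)(q−1) = 126·108 = 13608.
Need d with 11·d ≡ 1 (mod 13608). Apply the extended Euclidean algorithm:
13608 = 1237×11 + 1
11 = 11×1 + 0
Back-substitute:
1 = 13608 − 1237·11
So 11·(-1237) ≡ 1 (mod 13608), hence d ≡ -1237 ≡ 12371 (mod 13608).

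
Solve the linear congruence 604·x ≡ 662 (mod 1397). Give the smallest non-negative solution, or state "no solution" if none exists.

163

First find gcd(604, 1397):
1397 = 2×604 + 189
604 = 3×189 + 37
189 = 5×37 + 4
37 = 9×4 + 1
4 = 4×1 + 0
gcd = 1, so a unique solution mod 1397 exists.
Back-substitute for the Bézout coefficients:
1 = 37 − 9·4
1 = −9·189 + 46·37
1 = 46·604 − 147·189
1 = −147·1397 + 340·604
So 604·(340) ≡ 1 (mod 1397), giving 604⁻¹ ≡ 340.
x ≡ 604⁻¹·662 ≡ 340·662 ≡ 163 (mod 1397).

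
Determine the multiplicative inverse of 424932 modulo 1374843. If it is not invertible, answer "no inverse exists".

Compute gcd(424932, 1374843):
1374843 = 3×424932 + 100047
424932 = 4×100047 + 24744
100047 = 4×24744 + 1071
24744 = 23×1071 + 111
1071 = 9×111 + 72
111 = 1×72 + 39
72 = 1×39 + 33
39 = 1×33 + 6
33 = 5×6 + 3
6 = 2×3 + 0
gcd(424932, 1374843) = 3 ≠ 1, so 424932 has no multiplicative inverse modulo 1374843.

no inverse exists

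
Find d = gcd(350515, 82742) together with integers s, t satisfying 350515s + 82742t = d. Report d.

11

Repeated division:
350515 = 4*82742 + 19547
82742 = 4*19547 + 4554
19547 = 4*4554 + 1331
4554 = 3*1331 + 561
1331 = 2*561 + 209
561 = 2*209 + 143
209 = 1*143 + 66
143 = 2*66 + 11
66 = 6*11 + 0
gcd(350515, 82742) = 11.
Working backward:
11 = 143 − 2·66
11 = −2·209 + 3·143
11 = 3·561 − 8·209
11 = −8·1331 + 19·561
11 = 19·4554 − 65·1331
11 = −65·19547 + 279·4554
11 = 279·82742 − 1181·19547
11 = −1181·350515 + 5003·82742
So 11 = (-1181)·350515 + (5003)·82742.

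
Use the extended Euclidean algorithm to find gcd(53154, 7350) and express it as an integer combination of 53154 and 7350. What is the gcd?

Repeated division:
53154 = 7×7350 + 1704
7350 = 4×1704 + 534
1704 = 3×534 + 102
534 = 5×102 + 24
102 = 4×24 + 6
24 = 4×6 + 0
gcd(53154, 7350) = 6.
Back-substituting:
6 = 102 − 4·24
6 = −4·534 + 21·102
6 = 21·1704 − 67·534
6 = −67·7350 + 289·1704
6 = 289·53154 − 2090·7350
So 6 = (289)·53154 + (-2090)·7350.

6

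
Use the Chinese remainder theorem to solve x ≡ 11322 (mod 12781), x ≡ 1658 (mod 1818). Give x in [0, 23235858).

3257696

Write x = 11322 + 12781·k. Then 12781·k ≡ 1658 − 11322 ≡ 1244 (mod 1818).
Need 12781⁻¹ mod 1818. Extended Euclid on (1818, 55):
1818 = 33×55 + 3
55 = 18×3 + 1
3 = 3×1 + 0
Back-substitute:
1 = 55 − 18·3
1 = −18·1818 + 595·55
12781⁻¹ ≡ 595 (mod 1818), so k ≡ 595·1244 ≡ 254 (mod 1818).
x = 11322 + 12781·254 = 3257696.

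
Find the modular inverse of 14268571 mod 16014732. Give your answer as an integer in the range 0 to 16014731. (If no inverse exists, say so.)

6581503

Apply the Euclidean algorithm to 16014732 and 14268571:
16014732 = 1·14268571 + 1746161
14268571 = 8·1746161 + 299283
1746161 = 5·299283 + 249746
299283 = 1·249746 + 49537
249746 = 5·49537 + 2061
49537 = 24·2061 + 73
2061 = 28·73 + 17
73 = 4·17 + 5
17 = 3·5 + 2
5 = 2·2 + 1
2 = 2·1 + 0
Since gcd(14268571, 16014732) = 1, back-substitute to write 1 as a combination:
1 = 5 − 2·2
1 = −2·17 + 7·5
1 = 7·73 − 30·17
1 = −30·2061 + 847·73
1 = 847·49537 − 20358·2061
1 = −20358·249746 + 102637·49537
1 = 102637·299283 − 122995·249746
1 = −122995·1746161 + 717612·299283
1 = 717612·14268571 − 5863891·1746161
1 = −5863891·16014732 + 6581503·14268571
So 14268571·6581503 ≡ 1 (mod 16014732).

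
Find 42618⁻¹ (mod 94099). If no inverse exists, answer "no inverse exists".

82399

gcd(94099, 42618) by repeated division:
94099 = 2×42618 + 8863
42618 = 4×8863 + 7166
8863 = 1×7166 + 1697
7166 = 4×1697 + 378
1697 = 4×378 + 185
378 = 2×185 + 8
185 = 23×8 + 1
8 = 8×1 + 0
Since gcd(42618, 94099) = 1, back-substitute to write 1 as a combination:
1 = 185 − 23·8
1 = −23·378 + 47·185
1 = 47·1697 − 211·378
1 = −211·7166 + 891·1697
1 = 891·8863 − 1102·7166
1 = −1102·42618 + 5299·8863
1 = 5299·94099 − 11700·42618
Hence 42618⁻¹ ≡ -11700 ≡ 82399 (mod 94099).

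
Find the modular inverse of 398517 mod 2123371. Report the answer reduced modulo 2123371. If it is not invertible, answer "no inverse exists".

gcd(2123371, 398517) by repeated division:
2123371 = 5·398517 + 130786
398517 = 3·130786 + 6159
130786 = 21·6159 + 1447
6159 = 4·1447 + 371
1447 = 3·371 + 334
371 = 1·334 + 37
334 = 9·37 + 1
37 = 37·1 + 0
The gcd is 1. Working backward:
1 = 334 − 9·37
1 = −9·371 + 10·334
1 = 10·1447 − 39·371
1 = −39·6159 + 166·1447
1 = 166·130786 − 3525·6159
1 = −3525·398517 + 10741·130786
1 = 10741·2123371 − 57230·398517
Thus 398517·(-57230) ≡ 1 (mod 2123371); reducing, -57230 mod 2123371 = 2066141.

2066141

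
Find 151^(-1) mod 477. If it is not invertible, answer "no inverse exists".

139

Apply the Euclidean algorithm to 477 and 151:
477 = 3×151 + 24
151 = 6×24 + 7
24 = 3×7 + 3
7 = 2×3 + 1
3 = 3×1 + 0
gcd = 1, so the inverse exists. Back-substitute:
1 = 7 − 2·3
1 = −2·24 + 7·7
1 = 7·151 − 44·24
1 = −44·477 + 139·151
So 151·139 ≡ 1 (mod 477).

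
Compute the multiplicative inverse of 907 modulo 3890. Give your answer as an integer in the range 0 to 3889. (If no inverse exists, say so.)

Apply the Euclidean algorithm to 3890 and 907:
3890 = 4*907 + 262
907 = 3*262 + 121
262 = 2*121 + 20
121 = 6*20 + 1
20 = 20*1 + 0
The gcd is 1. Working backward:
1 = 121 − 6·20
1 = −6·262 + 13·121
1 = 13·907 − 45·262
1 = −45·3890 + 193·907
So 907·193 ≡ 1 (mod 3890).

193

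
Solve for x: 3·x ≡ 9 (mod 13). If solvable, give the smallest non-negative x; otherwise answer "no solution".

3

First find gcd(3, 13):
13 = 4×3 + 1
3 = 3×1 + 0
gcd = 1, so a unique solution mod 13 exists.
Back-substitute for the Bézout coefficients:
1 = 13 − 4·3
So 3·(-4) ≡ 1 (mod 13), giving 3⁻¹ ≡ 9.
x ≡ 3⁻¹·9 ≡ 9·9 ≡ 3 (mod 13).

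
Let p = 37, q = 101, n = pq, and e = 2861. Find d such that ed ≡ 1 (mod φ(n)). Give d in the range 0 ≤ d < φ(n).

φ(n) = (p−1)(q−1) = 36·100 = 3600.
Need d with 2861·d ≡ 1 (mod 3600). Apply the extended Euclidean algorithm:
3600 = 1*2861 + 739
2861 = 3*739 + 644
739 = 1*644 + 95
644 = 6*95 + 74
95 = 1*74 + 21
74 = 3*21 + 11
21 = 1*11 + 10
11 = 1*10 + 1
10 = 10*1 + 0
Back-substitute:
1 = 11 − 10
1 = −21 + 2·11
1 = 2·74 − 7·21
1 = −7·95 + 9·74
1 = 9·644 − 61·95
1 = −61·739 + 70·644
1 = 70·2861 − 271·739
1 = −271·3600 + 341·2861
So 2861·341 ≡ 1 (mod 3600), hence d = 341.

341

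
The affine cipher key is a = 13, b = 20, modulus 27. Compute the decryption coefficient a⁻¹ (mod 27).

Apply the Euclidean algorithm to 27 and 13:
27 = 2×13 + 1
13 = 13×1 + 0
gcd = 1, so the inverse exists. Back-substitute:
1 = 27 − 2·13
Thus 13·(-2) ≡ 1 (mod 27); reducing, -2 mod 27 = 25.

25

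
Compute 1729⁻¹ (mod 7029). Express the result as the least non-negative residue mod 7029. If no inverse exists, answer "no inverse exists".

622

Apply the Euclidean algorithm to 7029 and 1729:
7029 = 4·1729 + 113
1729 = 15·113 + 34
113 = 3·34 + 11
34 = 3·11 + 1
11 = 11·1 + 0
The gcd is 1. Working backward:
1 = 34 − 3·11
1 = −3·113 + 10·34
1 = 10·1729 − 153·113
1 = −153·7029 + 622·1729
So 1729·622 ≡ 1 (mod 7029).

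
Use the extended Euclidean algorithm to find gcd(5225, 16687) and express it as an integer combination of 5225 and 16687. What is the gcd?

Euclidean algorithm:
16687 = 3×5225 + 1012
5225 = 5×1012 + 165
1012 = 6×165 + 22
165 = 7×22 + 11
22 = 2×11 + 0
gcd(5225, 16687) = 11.
Working backward:
11 = 165 − 7·22
11 = −7·1012 + 43·165
11 = 43·5225 − 222·1012
11 = −222·16687 + 709·5225
So 11 = (-222)·16687 + (709)·5225.

11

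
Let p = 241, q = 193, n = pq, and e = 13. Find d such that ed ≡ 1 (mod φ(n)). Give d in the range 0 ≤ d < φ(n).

28357

φ(n) = (p−1)(q−1) = 240·192 = 46080.
Need d with 13·d ≡ 1 (mod 46080). Apply the extended Euclidean algorithm:
46080 = 3544×13 + 8
13 = 1×8 + 5
8 = 1×5 + 3
5 = 1×3 + 2
3 = 1×2 + 1
2 = 2×1 + 0
Back-substitute:
1 = 3 − 2
1 = −5 + 2·3
1 = 2·8 − 3·5
1 = −3·13 + 5·8
1 = 5·46080 − 17723·13
So 13·(-17723) ≡ 1 (mod 46080), hence d ≡ -17723 ≡ 28357 (mod 46080).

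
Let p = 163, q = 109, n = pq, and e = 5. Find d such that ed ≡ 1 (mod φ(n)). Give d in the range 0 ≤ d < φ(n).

φ(n) = (p−1)(q−1) = 162·108 = 17496.
Need d with 5·d ≡ 1 (mod 17496). Apply the extended Euclidean algorithm:
17496 = 3499*5 + 1
5 = 5*1 + 0
Back-substitute:
1 = 17496 − 3499·5
So 5·(-3499) ≡ 1 (mod 17496), hence d ≡ -3499 ≡ 13997 (mod 17496).

13997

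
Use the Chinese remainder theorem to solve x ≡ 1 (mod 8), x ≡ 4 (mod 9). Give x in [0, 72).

49

Write x = 1 + 8·k. Then 8·k ≡ 4 − 1 ≡ 3 (mod 9).
Need 8⁻¹ mod 9. Extended Euclid on (9, 8):
9 = 1×8 + 1
8 = 8×1 + 0
Back-substitute:
1 = 9 − 8
8⁻¹ ≡ 8 (mod 9), so k ≡ 8·3 ≡ 6 (mod 9).
x = 1 + 8·6 = 49.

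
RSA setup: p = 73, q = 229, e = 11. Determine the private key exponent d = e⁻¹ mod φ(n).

11939

φ(n) = (p−1)(q−1) = 72·228 = 16416.
Need d with 11·d ≡ 1 (mod 16416). Apply the extended Euclidean algorithm:
16416 = 1492*11 + 4
11 = 2*4 + 3
4 = 1*3 + 1
3 = 3*1 + 0
Back-substitute:
1 = 4 − 3
1 = −11 + 3·4
1 = 3·16416 − 4477·11
So 11·(-4477) ≡ 1 (mod 16416), hence d ≡ -4477 ≡ 11939 (mod 16416).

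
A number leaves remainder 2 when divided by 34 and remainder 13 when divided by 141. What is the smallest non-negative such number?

Write x = 2 + 34·k. Then 34·k ≡ 13 − 2 ≡ 11 (mod 141).
Need 34⁻¹ mod 141. Extended Euclid on (141, 34):
141 = 4*34 + 5
34 = 6*5 + 4
5 = 1*4 + 1
4 = 4*1 + 0
Back-substitute:
1 = 5 − 4
1 = −34 + 7·5
1 = 7·141 − 29·34
34⁻¹ ≡ 112 (mod 141), so k ≡ 112·11 ≡ 104 (mod 141).
x = 2 + 34·104 = 3538.

3538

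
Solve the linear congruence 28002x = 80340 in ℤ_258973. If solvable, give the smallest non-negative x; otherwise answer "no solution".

13487

First find gcd(28002, 258973):
258973 = 9*28002 + 6955
28002 = 4*6955 + 182
6955 = 38*182 + 39
182 = 4*39 + 26
39 = 1*26 + 13
26 = 2*13 + 0
gcd = 13 and 13 | 80340, so solutions exist. Divide through by 13: 2154x ≡ 6180 (mod 19921).
Now find 2154⁻¹ mod 19921:
19921 = 9·2154 + 535
2154 = 4·535 + 14
535 = 38·14 + 3
14 = 4·3 + 2
3 = 1·2 + 1
2 = 2·1 + 0
Back-substitute:
1 = 3 − 2
1 = −14 + 5·3
1 = 5·535 − 191·14
1 = −191·2154 + 769·535
1 = 769·19921 − 7112·2154
So 2154·(-7112) ≡ 1 (mod 19921), i.e. 2154⁻¹ ≡ 12809.
Then x ≡ 12809·6180 ≡ 13487 (mod 19921); the smallest non-negative solution is x = 13487.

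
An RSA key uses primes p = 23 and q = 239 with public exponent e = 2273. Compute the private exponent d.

129

φ(n) = (p−1)(q−1) = 22·238 = 5236.
Need d with 2273·d ≡ 1 (mod 5236). Apply the extended Euclidean algorithm:
5236 = 2×2273 + 690
2273 = 3×690 + 203
690 = 3×203 + 81
203 = 2×81 + 41
81 = 1×41 + 40
41 = 1×40 + 1
40 = 40×1 + 0
Back-substitute:
1 = 41 − 40
1 = −81 + 2·41
1 = 2·203 − 5·81
1 = −5·690 + 17·203
1 = 17·2273 − 56·690
1 = −56·5236 + 129·2273
So 2273·129 ≡ 1 (mod 5236), hence d = 129.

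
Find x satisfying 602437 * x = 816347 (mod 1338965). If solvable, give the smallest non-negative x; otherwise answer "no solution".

820456

First find gcd(602437, 1338965):
1338965 = 2·602437 + 134091
602437 = 4·134091 + 66073
134091 = 2·66073 + 1945
66073 = 33·1945 + 1888
1945 = 1·1888 + 57
1888 = 33·57 + 7
57 = 8·7 + 1
7 = 7·1 + 0
gcd = 1, so a unique solution mod 1338965 exists.
Back-substitute for the Bézout coefficients:
1 = 57 − 8·7
1 = −8·1888 + 265·57
1 = 265·1945 − 273·1888
1 = −273·66073 + 9274·1945
1 = 9274·134091 − 18821·66073
1 = −18821·602437 + 84558·134091
1 = 84558·1338965 − 187937·602437
So 602437·(-187937) ≡ 1 (mod 1338965), giving 602437⁻¹ ≡ 1151028.
x ≡ 602437⁻¹·816347 ≡ 1151028·816347 ≡ 820456 (mod 1338965).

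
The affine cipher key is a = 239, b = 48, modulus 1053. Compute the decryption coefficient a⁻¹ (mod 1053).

Extended Euclidean algorithm:
1053 = 4×239 + 97
239 = 2×97 + 45
97 = 2×45 + 7
45 = 6×7 + 3
7 = 2×3 + 1
3 = 3×1 + 0
The gcd is 1. Working backward:
1 = 7 − 2·3
1 = −2·45 + 13·7
1 = 13·97 − 28·45
1 = −28·239 + 69·97
1 = 69·1053 − 304·239
So 239·(-304) ≡ 1 (mod 1053), and -304 ≡ 749 (mod 1053).

749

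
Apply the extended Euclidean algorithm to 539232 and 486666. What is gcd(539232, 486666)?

6

Repeated division:
539232 = 1×486666 + 52566
486666 = 9×52566 + 13572
52566 = 3×13572 + 11850
13572 = 1×11850 + 1722
11850 = 6×1722 + 1518
1722 = 1×1518 + 204
1518 = 7×204 + 90
204 = 2×90 + 24
90 = 3×24 + 18
24 = 1×18 + 6
18 = 3×6 + 0
gcd(539232, 486666) = 6.
Back-substituting:
6 = 24 − 18
6 = −90 + 4·24
6 = 4·204 − 9·90
6 = −9·1518 + 67·204
6 = 67·1722 − 76·1518
6 = −76·11850 + 523·1722
6 = 523·13572 − 599·11850
6 = −599·52566 + 2320·13572
6 = 2320·486666 − 21479·52566
6 = −21479·539232 + 23799·486666
So 6 = (-21479)·539232 + (23799)·486666.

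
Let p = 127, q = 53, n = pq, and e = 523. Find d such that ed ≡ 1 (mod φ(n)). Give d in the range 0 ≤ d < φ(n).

φ(n) = (p−1)(q−1) = 126·52 = 6552.
Need d with 523·d ≡ 1 (mod 6552). Apply the extended Euclidean algorithm:
6552 = 12·523 + 276
523 = 1·276 + 247
276 = 1·247 + 29
247 = 8·29 + 15
29 = 1·15 + 14
15 = 1·14 + 1
14 = 14·1 + 0
Back-substitute:
1 = 15 − 14
1 = −29 + 2·15
1 = 2·247 − 17·29
1 = −17·276 + 19·247
1 = 19·523 − 36·276
1 = −36·6552 + 451·523
So 523·451 ≡ 1 (mod 6552), hence d = 451.

451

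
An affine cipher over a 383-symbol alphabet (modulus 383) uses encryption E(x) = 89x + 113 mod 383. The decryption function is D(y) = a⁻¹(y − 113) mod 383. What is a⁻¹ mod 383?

Apply the Euclidean algorithm to 383 and 89:
383 = 4*89 + 27
89 = 3*27 + 8
27 = 3*8 + 3
8 = 2*3 + 2
3 = 1*2 + 1
2 = 2*1 + 0
Since gcd(89, 383) = 1, back-substitute to write 1 as a combination:
1 = 3 − 2
1 = −8 + 3·3
1 = 3·27 − 10·8
1 = −10·89 + 33·27
1 = 33·383 − 142·89
Thus 89·(-142) ≡ 1 (mod 383); reducing, -142 mod 383 = 241.

241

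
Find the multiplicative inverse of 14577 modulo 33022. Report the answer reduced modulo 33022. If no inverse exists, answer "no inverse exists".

Apply the Euclidean algorithm to 33022 and 14577:
33022 = 2*14577 + 3868
14577 = 3*3868 + 2973
3868 = 1*2973 + 895
2973 = 3*895 + 288
895 = 3*288 + 31
288 = 9*31 + 9
31 = 3*9 + 4
9 = 2*4 + 1
4 = 4*1 + 0
gcd = 1, so the inverse exists. Back-substitute:
1 = 9 − 2·4
1 = −2·31 + 7·9
1 = 7·288 − 65·31
1 = −65·895 + 202·288
1 = 202·2973 − 671·895
1 = −671·3868 + 873·2973
1 = 873·14577 − 3290·3868
1 = −3290·33022 + 7453·14577
So 14577·7453 ≡ 1 (mod 33022).

7453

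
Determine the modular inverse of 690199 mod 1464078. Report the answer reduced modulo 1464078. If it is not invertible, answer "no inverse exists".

1134433

Extended Euclidean algorithm:
1464078 = 2×690199 + 83680
690199 = 8×83680 + 20759
83680 = 4×20759 + 644
20759 = 32×644 + 151
644 = 4×151 + 40
151 = 3×40 + 31
40 = 1×31 + 9
31 = 3×9 + 4
9 = 2×4 + 1
4 = 4×1 + 0
gcd = 1, so the inverse exists. Back-substitute:
1 = 9 − 2·4
1 = −2·31 + 7·9
1 = 7·40 − 9·31
1 = −9·151 + 34·40
1 = 34·644 − 145·151
1 = −145·20759 + 4674·644
1 = 4674·83680 − 18841·20759
1 = −18841·690199 + 155402·83680
1 = 155402·1464078 − 329645·690199
Hence 690199⁻¹ ≡ -329645 ≡ 1134433 (mod 1464078).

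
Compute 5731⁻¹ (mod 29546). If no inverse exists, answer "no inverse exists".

Compute gcd(5731, 29546):
29546 = 5×5731 + 891
5731 = 6×891 + 385
891 = 2×385 + 121
385 = 3×121 + 22
121 = 5×22 + 11
22 = 2×11 + 0
The gcd is 11, not 1, hence no inverse exists.

no inverse exists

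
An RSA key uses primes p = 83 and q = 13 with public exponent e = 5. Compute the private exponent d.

φ(n) = (p−1)(q−1) = 82·12 = 984.
Need d with 5·d ≡ 1 (mod 984). Apply the extended Euclidean algorithm:
984 = 196·5 + 4
5 = 1·4 + 1
4 = 4·1 + 0
Back-substitute:
1 = 5 − 4
1 = −984 + 197·5
So 5·197 ≡ 1 (mod 984), hence d = 197.

197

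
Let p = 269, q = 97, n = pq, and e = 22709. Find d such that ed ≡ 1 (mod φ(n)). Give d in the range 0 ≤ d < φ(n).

φ(n) = (p−1)(q−1) = 268·96 = 25728.
Need d with 22709·d ≡ 1 (mod 25728). Apply the extended Euclidean algorithm:
25728 = 1×22709 + 3019
22709 = 7×3019 + 1576
3019 = 1×1576 + 1443
1576 = 1×1443 + 133
1443 = 10×133 + 113
133 = 1×113 + 20
113 = 5×20 + 13
20 = 1×13 + 7
13 = 1×7 + 6
7 = 1×6 + 1
6 = 6×1 + 0
Back-substitute:
1 = 7 − 6
1 = −13 + 2·7
1 = 2·20 − 3·13
1 = −3·113 + 17·20
1 = 17·133 − 20·113
1 = −20·1443 + 217·133
1 = 217·1576 − 237·1443
1 = −237·3019 + 454·1576
1 = 454·22709 − 3415·3019
1 = −3415·25728 + 3869·22709
So 22709·3869 ≡ 1 (mod 25728), hence d = 3869.

3869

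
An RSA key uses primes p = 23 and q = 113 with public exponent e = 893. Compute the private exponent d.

φ(n) = (p−1)(q−1) = 22·112 = 2464.
Need d with 893·d ≡ 1 (mod 2464). Apply the extended Euclidean algorithm:
2464 = 2·893 + 678
893 = 1·678 + 215
678 = 3·215 + 33
215 = 6·33 + 17
33 = 1·17 + 16
17 = 1·16 + 1
16 = 16·1 + 0
Back-substitute:
1 = 17 − 16
1 = −33 + 2·17
1 = 2·215 − 13·33
1 = −13·678 + 41·215
1 = 41·893 − 54·678
1 = −54·2464 + 149·893
So 893·149 ≡ 1 (mod 2464), hence d = 149.

149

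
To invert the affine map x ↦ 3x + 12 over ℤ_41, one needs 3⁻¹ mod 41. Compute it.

14

Extended Euclidean algorithm:
41 = 13·3 + 2
3 = 1·2 + 1
2 = 2·1 + 0
Since gcd(3, 41) = 1, back-substitute to write 1 as a combination:
1 = 3 − 2
1 = −41 + 14·3
So 3·14 ≡ 1 (mod 41).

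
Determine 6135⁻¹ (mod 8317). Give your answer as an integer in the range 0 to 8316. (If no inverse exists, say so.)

3602

Extended Euclidean algorithm:
8317 = 1·6135 + 2182
6135 = 2·2182 + 1771
2182 = 1·1771 + 411
1771 = 4·411 + 127
411 = 3·127 + 30
127 = 4·30 + 7
30 = 4·7 + 2
7 = 3·2 + 1
2 = 2·1 + 0
The gcd is 1. Working backward:
1 = 7 − 3·2
1 = −3·30 + 13·7
1 = 13·127 − 55·30
1 = −55·411 + 178·127
1 = 178·1771 − 767·411
1 = −767·2182 + 945·1771
1 = 945·6135 − 2657·2182
1 = −2657·8317 + 3602·6135
So 6135·3602 ≡ 1 (mod 8317).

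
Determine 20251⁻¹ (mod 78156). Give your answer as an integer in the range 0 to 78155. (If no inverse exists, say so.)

Extended Euclidean algorithm:
78156 = 3*20251 + 17403
20251 = 1*17403 + 2848
17403 = 6*2848 + 315
2848 = 9*315 + 13
315 = 24*13 + 3
13 = 4*3 + 1
3 = 3*1 + 0
Since gcd(20251, 78156) = 1, back-substitute to write 1 as a combination:
1 = 13 − 4·3
1 = −4·315 + 97·13
1 = 97·2848 − 877·315
1 = −877·17403 + 5359·2848
1 = 5359·20251 − 6236·17403
1 = −6236·78156 + 24067·20251
So 20251·24067 ≡ 1 (mod 78156).

24067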